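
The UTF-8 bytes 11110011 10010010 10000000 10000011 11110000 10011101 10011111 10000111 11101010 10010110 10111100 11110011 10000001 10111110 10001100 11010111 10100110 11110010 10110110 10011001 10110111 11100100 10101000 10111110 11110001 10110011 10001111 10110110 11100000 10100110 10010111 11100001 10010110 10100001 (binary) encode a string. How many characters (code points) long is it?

10

Byte at offset 0: 0xF3 = 11110011 → 4-byte char (#1). Advance 4.
Byte at offset 4: 0xF0 = 11110000 → 4-byte char (#2). Advance 4.
Byte at offset 8: 0xEA = 11101010 → 3-byte char (#3). Advance 3.
Byte at offset 11: 0xF3 = 11110011 → 4-byte char (#4). Advance 4.
Byte at offset 15: 0xD7 = 11010111 → 2-byte char (#5). Advance 2.
Byte at offset 17: 0xF2 = 11110010 → 4-byte char (#6). Advance 4.
Byte at offset 21: 0xE4 = 11100100 → 3-byte char (#7). Advance 3.
Byte at offset 24: 0xF1 = 11110001 → 4-byte char (#8). Advance 4.
Byte at offset 28: 0xE0 = 11100000 → 3-byte char (#9). Advance 3.
Byte at offset 31: 0xE1 = 11100001 → 3-byte char (#10). Advance 3.
Reached end at offset 34 after 10 code points.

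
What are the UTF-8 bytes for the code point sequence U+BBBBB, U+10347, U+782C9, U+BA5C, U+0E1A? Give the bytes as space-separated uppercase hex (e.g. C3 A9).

F2 BB AE BB F0 90 8D 87 F1 B8 8B 89 EB A9 9C E0 B8 9A

U+BBBBB: 4-byte form → F2 BB AE BB.
U+10347: 4-byte form → F0 90 8D 87.
U+782C9: 4-byte form → F1 B8 8B 89.
U+BA5C: 3-byte form → EB A9 9C.
U+0E1A: 3-byte form → E0 B8 9A.
Concatenated (18 bytes): F2 BB AE BB F0 90 8D 87 F1 B8 8B 89 EB A9 9C E0 B8 9A.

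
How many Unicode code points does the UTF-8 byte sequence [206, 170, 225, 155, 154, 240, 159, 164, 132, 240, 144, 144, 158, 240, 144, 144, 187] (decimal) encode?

5

Byte at offset 0: 0xCE = 11001110 → 2-byte char (#1). Advance 2.
Byte at offset 2: 0xE1 = 11100001 → 3-byte char (#2). Advance 3.
Byte at offset 5: 0xF0 = 11110000 → 4-byte char (#3). Advance 4.
Byte at offset 9: 0xF0 = 11110000 → 4-byte char (#4). Advance 4.
Byte at offset 13: 0xF0 = 11110000 → 4-byte char (#5). Advance 4.
Reached end at offset 17 after 5 code points.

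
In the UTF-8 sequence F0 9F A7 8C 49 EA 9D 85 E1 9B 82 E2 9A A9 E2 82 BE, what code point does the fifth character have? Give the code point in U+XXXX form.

U+26A9

Offset 0: leading byte 0xF0 = 11110000 → 4-byte char #1 = F0 9F A7 8C.
Offset 4: leading byte 0x49 = 01001001 → 1-byte char #2 = 49.
Offset 5: leading byte 0xEA = 11101010 → 3-byte char #3 = EA 9D 85.
Offset 8: leading byte 0xE1 = 11100001 → 3-byte char #4 = E1 9B 82.
Offset 11: leading byte 0xE2 = 11100010 → 3-byte char #5 = E2 9A A9.
Leading byte 0xE2 = 11100010 matches 1110xxxx → 3-byte sequence.
Byte 1: 0xE2 = 11100010, payload 0010 (4 bits).
Byte 2: 0x9A = 10011010 (10xxxxxx ✓), payload 011010.
Byte 3: 0xA9 = 10101001 (10xxxxxx ✓), payload 101001.
Concatenate: 0010011010101001 = 0x26A9 (16 bits → U+26A9).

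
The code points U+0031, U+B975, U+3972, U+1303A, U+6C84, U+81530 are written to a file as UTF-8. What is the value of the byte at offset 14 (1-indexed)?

1-indexed offset 14 is 0-indexed offset 13.
U+0031 → 1-byte form 31 at offsets 0–0.
U+B975 → 3-byte form EB A5 B5 at offsets 1–3.
U+3972 → 3-byte form E3 A5 B2 at offsets 4–6.
U+1303A → 4-byte form F0 93 80 BA at offsets 7–10.
U+6C84 → 3-byte form E6 B2 84 at offsets 11–13.
Offset 13 falls in char 5's range; it's byte 3 of E6 B2 84 = 0x84.

0x84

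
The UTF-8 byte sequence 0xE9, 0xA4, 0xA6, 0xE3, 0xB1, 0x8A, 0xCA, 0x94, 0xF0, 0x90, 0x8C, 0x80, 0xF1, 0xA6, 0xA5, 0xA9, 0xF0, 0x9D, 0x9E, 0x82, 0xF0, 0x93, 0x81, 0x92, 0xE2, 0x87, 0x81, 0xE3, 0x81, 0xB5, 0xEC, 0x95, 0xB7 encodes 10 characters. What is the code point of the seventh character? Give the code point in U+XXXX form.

U+13052

Offset 0: leading byte 0xE9 = 11101001 → 3-byte char #1 = E9 A4 A6.
Offset 3: leading byte 0xE3 = 11100011 → 3-byte char #2 = E3 B1 8A.
Offset 6: leading byte 0xCA = 11001010 → 2-byte char #3 = CA 94.
Offset 8: leading byte 0xF0 = 11110000 → 4-byte char #4 = F0 90 8C 80.
Offset 12: leading byte 0xF1 = 11110001 → 4-byte char #5 = F1 A6 A5 A9.
Offset 16: leading byte 0xF0 = 11110000 → 4-byte char #6 = F0 9D 9E 82.
Offset 20: leading byte 0xF0 = 11110000 → 4-byte char #7 = F0 93 81 92.
Leading byte 0xF0 = 11110000 matches 11110xxx → 4-byte sequence.
Byte 1: 0xF0 = 11110000, payload 000 (3 bits).
Byte 2: 0x93 = 10010011 (10xxxxxx ✓), payload 010011.
Byte 3: 0x81 = 10000001 (10xxxxxx ✓), payload 000001.
Byte 4: 0x92 = 10010010 (10xxxxxx ✓), payload 010010.
Concatenate: 000010011000001010010 = 0x13052 (21 bits → U+13052).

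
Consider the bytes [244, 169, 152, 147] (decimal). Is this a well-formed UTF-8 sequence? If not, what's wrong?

invalid (encodes a value above U+10FFFF)

Leading byte 0xF4 = 11110100 → 4-byte form.
Payload = 0x129613, which exceeds U+10FFFF, the maximum Unicode code point. (Leading bytes F5–FF, or F4 followed by ≥ 0x90, are invalid.)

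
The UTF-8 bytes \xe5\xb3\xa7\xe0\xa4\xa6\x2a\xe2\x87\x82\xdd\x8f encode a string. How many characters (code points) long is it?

Byte at offset 0: 0xE5 = 11100101 → 3-byte char (#1). Advance 3.
Byte at offset 3: 0xE0 = 11100000 → 3-byte char (#2). Advance 3.
Byte at offset 6: 0x2A = 00101010 → 1-byte char (#3). Advance 1.
Byte at offset 7: 0xE2 = 11100010 → 3-byte char (#4). Advance 3.
Byte at offset 10: 0xDD = 11011101 → 2-byte char (#5). Advance 2.
Reached end at offset 12 after 5 code points.

5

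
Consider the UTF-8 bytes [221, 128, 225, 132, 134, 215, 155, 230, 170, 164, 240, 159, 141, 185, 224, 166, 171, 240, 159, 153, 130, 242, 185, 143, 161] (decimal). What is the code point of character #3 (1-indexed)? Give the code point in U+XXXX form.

Offset 0: leading byte 0xDD = 11011101 → 2-byte char #1 = DD 80.
Offset 2: leading byte 0xE1 = 11100001 → 3-byte char #2 = E1 84 86.
Offset 5: leading byte 0xD7 = 11010111 → 2-byte char #3 = D7 9B.
Leading byte 0xD7 = 11010111 matches 110xxxxx → 2-byte sequence.
Byte 1: 0xD7 = 11010111, payload 10111 (5 bits).
Byte 2: 0x9B = 10011011 (10xxxxxx ✓), payload 011011.
Concatenate: 10111011011 = 0x5DB (11 bits → U+05DB).

U+05DB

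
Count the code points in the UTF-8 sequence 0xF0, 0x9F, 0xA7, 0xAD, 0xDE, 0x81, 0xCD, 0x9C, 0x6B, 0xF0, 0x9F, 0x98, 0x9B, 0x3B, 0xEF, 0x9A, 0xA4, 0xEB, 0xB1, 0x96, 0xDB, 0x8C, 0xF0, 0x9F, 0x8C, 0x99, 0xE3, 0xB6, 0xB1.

11

Byte at offset 0: 0xF0 = 11110000 → 4-byte char (#1). Advance 4.
Byte at offset 4: 0xDE = 11011110 → 2-byte char (#2). Advance 2.
Byte at offset 6: 0xCD = 11001101 → 2-byte char (#3). Advance 2.
Byte at offset 8: 0x6B = 01101011 → 1-byte char (#4). Advance 1.
Byte at offset 9: 0xF0 = 11110000 → 4-byte char (#5). Advance 4.
Byte at offset 13: 0x3B = 00111011 → 1-byte char (#6). Advance 1.
Byte at offset 14: 0xEF = 11101111 → 3-byte char (#7). Advance 3.
Byte at offset 17: 0xEB = 11101011 → 3-byte char (#8). Advance 3.
Byte at offset 20: 0xDB = 11011011 → 2-byte char (#9). Advance 2.
Byte at offset 22: 0xF0 = 11110000 → 4-byte char (#10). Advance 4.
Byte at offset 26: 0xE3 = 11100011 → 3-byte char (#11). Advance 3.
Reached end at offset 29 after 11 code points.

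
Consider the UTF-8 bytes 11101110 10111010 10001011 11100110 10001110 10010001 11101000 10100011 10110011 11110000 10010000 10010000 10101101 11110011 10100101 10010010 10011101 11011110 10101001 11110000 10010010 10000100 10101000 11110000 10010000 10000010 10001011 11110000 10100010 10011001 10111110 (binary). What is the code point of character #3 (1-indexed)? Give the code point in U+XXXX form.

U+88F3

Offset 0: leading byte 0xEE = 11101110 → 3-byte char #1 = EE BA 8B.
Offset 3: leading byte 0xE6 = 11100110 → 3-byte char #2 = E6 8E 91.
Offset 6: leading byte 0xE8 = 11101000 → 3-byte char #3 = E8 A3 B3.
Leading byte 0xE8 = 11101000 matches 1110xxxx → 3-byte sequence.
Byte 1: 0xE8 = 11101000, payload 1000 (4 bits).
Byte 2: 0xA3 = 10100011 (10xxxxxx ✓), payload 100011.
Byte 3: 0xB3 = 10110011 (10xxxxxx ✓), payload 110011.
Concatenate: 1000100011110011 = 0x88F3 (16 bits → U+88F3).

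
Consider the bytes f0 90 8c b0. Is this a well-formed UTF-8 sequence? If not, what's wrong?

Leading byte 0xF0 = 11110000 → 4-byte form.
Continuation bytes 0x90=10010000, 0x8C=10001100, 0xB0=10110000 all match 10xxxxxx.
Decoded value 0x10330 is ≥ 0x10000 (shortest form) and not a surrogate.

valid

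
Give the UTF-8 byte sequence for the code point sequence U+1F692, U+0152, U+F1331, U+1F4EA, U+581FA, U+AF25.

F0 9F 9A 92 C5 92 F3 B1 8C B1 F0 9F 93 AA F1 98 87 BA EA BC A5

U+1F692: 4-byte form → F0 9F 9A 92.
U+0152: 2-byte form → C5 92.
U+F1331: 4-byte form → F3 B1 8C B1.
U+1F4EA: 4-byte form → F0 9F 93 AA.
U+581FA: 4-byte form → F1 98 87 BA.
U+AF25: 3-byte form → EA BC A5.
Concatenated (21 bytes): F0 9F 9A 92 C5 92 F3 B1 8C B1 F0 9F 93 AA F1 98 87 BA EA BC A5.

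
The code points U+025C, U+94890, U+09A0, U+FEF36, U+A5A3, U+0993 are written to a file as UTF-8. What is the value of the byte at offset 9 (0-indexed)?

0xF3

U+025C → 2-byte form C9 9C at offsets 0–1.
U+94890 → 4-byte form F2 94 A2 90 at offsets 2–5.
U+09A0 → 3-byte form E0 A6 A0 at offsets 6–8.
U+FEF36 → 4-byte form F3 BE BC B6 at offsets 9–12.
Offset 9 falls in char 4's range; it's byte 1 of F3 BE BC B6 = 0xF3.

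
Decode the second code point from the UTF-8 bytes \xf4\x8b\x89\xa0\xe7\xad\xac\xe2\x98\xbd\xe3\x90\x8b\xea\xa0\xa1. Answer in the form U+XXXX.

U+7B6C

Offset 0: leading byte 0xF4 = 11110100 → 4-byte char #1 = F4 8B 89 A0.
Offset 4: leading byte 0xE7 = 11100111 → 3-byte char #2 = E7 AD AC.
Leading byte 0xE7 = 11100111 matches 1110xxxx → 3-byte sequence.
Byte 1: 0xE7 = 11100111, payload 0111 (4 bits).
Byte 2: 0xAD = 10101101 (10xxxxxx ✓), payload 101101.
Byte 3: 0xAC = 10101100 (10xxxxxx ✓), payload 101100.
Concatenate: 0111101101101100 = 0x7B6C (16 bits → U+7B6C).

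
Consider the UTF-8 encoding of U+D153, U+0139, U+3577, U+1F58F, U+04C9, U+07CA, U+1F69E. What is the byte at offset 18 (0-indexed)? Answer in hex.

0x9A

U+D153 → 3-byte form ED 85 93 at offsets 0–2.
U+0139 → 2-byte form C4 B9 at offsets 3–4.
U+3577 → 3-byte form E3 95 B7 at offsets 5–7.
U+1F58F → 4-byte form F0 9F 96 8F at offsets 8–11.
U+04C9 → 2-byte form D3 89 at offsets 12–13.
U+07CA → 2-byte form DF 8A at offsets 14–15.
U+1F69E → 4-byte form F0 9F 9A 9E at offsets 16–19.
Offset 18 falls in char 7's range; it's byte 3 of F0 9F 9A 9E = 0x9A.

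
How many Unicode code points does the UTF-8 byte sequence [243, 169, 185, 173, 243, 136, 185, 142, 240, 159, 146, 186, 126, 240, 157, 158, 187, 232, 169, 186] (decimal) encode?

6

Byte at offset 0: 0xF3 = 11110011 → 4-byte char (#1). Advance 4.
Byte at offset 4: 0xF3 = 11110011 → 4-byte char (#2). Advance 4.
Byte at offset 8: 0xF0 = 11110000 → 4-byte char (#3). Advance 4.
Byte at offset 12: 0x7E = 01111110 → 1-byte char (#4). Advance 1.
Byte at offset 13: 0xF0 = 11110000 → 4-byte char (#5). Advance 4.
Byte at offset 17: 0xE8 = 11101000 → 3-byte char (#6). Advance 3.
Reached end at offset 20 after 6 code points.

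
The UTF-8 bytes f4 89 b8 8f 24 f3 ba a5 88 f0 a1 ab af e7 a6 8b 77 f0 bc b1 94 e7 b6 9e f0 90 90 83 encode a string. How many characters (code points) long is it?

9

Byte at offset 0: 0xF4 = 11110100 → 4-byte char (#1). Advance 4.
Byte at offset 4: 0x24 = 00100100 → 1-byte char (#2). Advance 1.
Byte at offset 5: 0xF3 = 11110011 → 4-byte char (#3). Advance 4.
Byte at offset 9: 0xF0 = 11110000 → 4-byte char (#4). Advance 4.
Byte at offset 13: 0xE7 = 11100111 → 3-byte char (#5). Advance 3.
Byte at offset 16: 0x77 = 01110111 → 1-byte char (#6). Advance 1.
Byte at offset 17: 0xF0 = 11110000 → 4-byte char (#7). Advance 4.
Byte at offset 21: 0xE7 = 11100111 → 3-byte char (#8). Advance 3.
Byte at offset 24: 0xF0 = 11110000 → 4-byte char (#9). Advance 4.
Reached end at offset 28 after 9 code points.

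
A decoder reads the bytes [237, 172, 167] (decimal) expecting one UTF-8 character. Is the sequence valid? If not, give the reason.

invalid (encodes a surrogate (U+D800–U+DFFF))

Structurally a 3-byte sequence; payload = 0xDB27.
But 0xDB27 is in U+D800–U+DFFF, the surrogate range. Surrogates are not Unicode scalar values and are forbidden in UTF-8.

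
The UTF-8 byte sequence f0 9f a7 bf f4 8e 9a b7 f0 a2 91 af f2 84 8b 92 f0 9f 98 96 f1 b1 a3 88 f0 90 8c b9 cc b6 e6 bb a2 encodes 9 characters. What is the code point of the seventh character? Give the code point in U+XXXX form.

Offset 0: leading byte 0xF0 = 11110000 → 4-byte char #1 = F0 9F A7 BF.
Offset 4: leading byte 0xF4 = 11110100 → 4-byte char #2 = F4 8E 9A B7.
Offset 8: leading byte 0xF0 = 11110000 → 4-byte char #3 = F0 A2 91 AF.
Offset 12: leading byte 0xF2 = 11110010 → 4-byte char #4 = F2 84 8B 92.
Offset 16: leading byte 0xF0 = 11110000 → 4-byte char #5 = F0 9F 98 96.
Offset 20: leading byte 0xF1 = 11110001 → 4-byte char #6 = F1 B1 A3 88.
Offset 24: leading byte 0xF0 = 11110000 → 4-byte char #7 = F0 90 8C B9.
Leading byte 0xF0 = 11110000 matches 11110xxx → 4-byte sequence.
Byte 1: 0xF0 = 11110000, payload 000 (3 bits).
Byte 2: 0x90 = 10010000 (10xxxxxx ✓), payload 010000.
Byte 3: 0x8C = 10001100 (10xxxxxx ✓), payload 001100.
Byte 4: 0xB9 = 10111001 (10xxxxxx ✓), payload 111001.
Concatenate: 000010000001100111001 = 0x10339 (21 bits → U+10339).

U+10339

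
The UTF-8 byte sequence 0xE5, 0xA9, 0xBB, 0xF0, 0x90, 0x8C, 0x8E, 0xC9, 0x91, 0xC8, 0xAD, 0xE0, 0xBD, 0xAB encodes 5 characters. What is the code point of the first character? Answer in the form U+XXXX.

U+5A7B

Offset 0: leading byte 0xE5 = 11100101 → 3-byte char #1 = E5 A9 BB.
Leading byte 0xE5 = 11100101 matches 1110xxxx → 3-byte sequence.
Byte 1: 0xE5 = 11100101, payload 0101 (4 bits).
Byte 2: 0xA9 = 10101001 (10xxxxxx ✓), payload 101001.
Byte 3: 0xBB = 10111011 (10xxxxxx ✓), payload 111011.
Concatenate: 0101101001111011 = 0x5A7B (16 bits → U+5A7B).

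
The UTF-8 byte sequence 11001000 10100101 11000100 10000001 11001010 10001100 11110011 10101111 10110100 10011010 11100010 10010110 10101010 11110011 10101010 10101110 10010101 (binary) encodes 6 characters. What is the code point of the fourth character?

U+EFD1A

Offset 0: leading byte 0xC8 = 11001000 → 2-byte char #1 = C8 A5.
Offset 2: leading byte 0xC4 = 11000100 → 2-byte char #2 = C4 81.
Offset 4: leading byte 0xCA = 11001010 → 2-byte char #3 = CA 8C.
Offset 6: leading byte 0xF3 = 11110011 → 4-byte char #4 = F3 AF B4 9A.
Leading byte 0xF3 = 11110011 matches 11110xxx → 4-byte sequence.
Byte 1: 0xF3 = 11110011, payload 011 (3 bits).
Byte 2: 0xAF = 10101111 (10xxxxxx ✓), payload 101111.
Byte 3: 0xB4 = 10110100 (10xxxxxx ✓), payload 110100.
Byte 4: 0x9A = 10011010 (10xxxxxx ✓), payload 011010.
Concatenate: 011101111110100011010 = 0xEFD1A (21 bits → U+EFD1A).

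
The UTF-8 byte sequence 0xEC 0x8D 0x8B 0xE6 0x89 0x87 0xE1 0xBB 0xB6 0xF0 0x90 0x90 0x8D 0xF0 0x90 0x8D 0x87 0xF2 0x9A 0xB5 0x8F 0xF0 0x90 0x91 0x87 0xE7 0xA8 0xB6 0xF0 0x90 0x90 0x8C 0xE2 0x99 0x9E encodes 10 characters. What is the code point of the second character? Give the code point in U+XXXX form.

Offset 0: leading byte 0xEC = 11101100 → 3-byte char #1 = EC 8D 8B.
Offset 3: leading byte 0xE6 = 11100110 → 3-byte char #2 = E6 89 87.
Leading byte 0xE6 = 11100110 matches 1110xxxx → 3-byte sequence.
Byte 1: 0xE6 = 11100110, payload 0110 (4 bits).
Byte 2: 0x89 = 10001001 (10xxxxxx ✓), payload 001001.
Byte 3: 0x87 = 10000111 (10xxxxxx ✓), payload 000111.
Concatenate: 0110001001000111 = 0x6247 (16 bits → U+6247).

U+6247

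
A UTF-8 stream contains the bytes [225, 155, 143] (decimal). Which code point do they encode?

U+16CF

Leading byte 0xE1 = 11100001 matches 1110xxxx → 3-byte sequence.
Byte 1: 0xE1 = 11100001, payload 0001 (4 bits).
Byte 2: 0x9B = 10011011 (10xxxxxx ✓), payload 011011.
Byte 3: 0x8F = 10001111 (10xxxxxx ✓), payload 001111.
Concatenate: 0001011011001111 = 0x16CF (16 bits → U+16CF).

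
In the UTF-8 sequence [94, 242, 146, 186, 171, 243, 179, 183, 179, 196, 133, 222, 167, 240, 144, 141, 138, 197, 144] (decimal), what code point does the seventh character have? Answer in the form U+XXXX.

Offset 0: leading byte 0x5E = 01011110 → 1-byte char #1 = 5E.
Offset 1: leading byte 0xF2 = 11110010 → 4-byte char #2 = F2 92 BA AB.
Offset 5: leading byte 0xF3 = 11110011 → 4-byte char #3 = F3 B3 B7 B3.
Offset 9: leading byte 0xC4 = 11000100 → 2-byte char #4 = C4 85.
Offset 11: leading byte 0xDE = 11011110 → 2-byte char #5 = DE A7.
Offset 13: leading byte 0xF0 = 11110000 → 4-byte char #6 = F0 90 8D 8A.
Offset 17: leading byte 0xC5 = 11000101 → 2-byte char #7 = C5 90.
Leading byte 0xC5 = 11000101 matches 110xxxxx → 2-byte sequence.
Byte 1: 0xC5 = 11000101, payload 00101 (5 bits).
Byte 2: 0x90 = 10010000 (10xxxxxx ✓), payload 010000.
Concatenate: 00101010000 = 0x150 (11 bits → U+0150).

U+0150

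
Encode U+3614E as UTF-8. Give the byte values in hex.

U+3614E = 0x3614E = 221518 decimal. In range U+10000–U+10FFFF → 4-byte form: 11110xxx 10xxxxxx 10xxxxxx 10xxxxxx.
Binary (21 bits): 000110110000101001110.
Split 3+6+6+6: 000 | 110110 | 000101 | 001110.
Byte 1: 11110000 = 0xF0.
Byte 2: 10110110 = 0xB6.
Byte 3: 10000101 = 0x85.
Byte 4: 10001110 = 0x8E.

F0 B6 85 8E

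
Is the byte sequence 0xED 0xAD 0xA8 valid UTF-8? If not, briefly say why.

Structurally a 3-byte sequence; payload = 0xDB68.
But 0xDB68 is in U+D800–U+DFFF, the surrogate range. Surrogates are not Unicode scalar values and are forbidden in UTF-8.

invalid (encodes a surrogate (U+D800–U+DFFF))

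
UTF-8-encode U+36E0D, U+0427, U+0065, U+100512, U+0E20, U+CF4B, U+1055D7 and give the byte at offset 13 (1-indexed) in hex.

0xB8

1-indexed offset 13 is 0-indexed offset 12.
U+36E0D → 4-byte form F0 B6 B8 8D at offsets 0–3.
U+0427 → 2-byte form D0 A7 at offsets 4–5.
U+0065 → 1-byte form 65 at offsets 6–6.
U+100512 → 4-byte form F4 80 94 92 at offsets 7–10.
U+0E20 → 3-byte form E0 B8 A0 at offsets 11–13.
Offset 12 falls in char 5's range; it's byte 2 of E0 B8 A0 = 0xB8.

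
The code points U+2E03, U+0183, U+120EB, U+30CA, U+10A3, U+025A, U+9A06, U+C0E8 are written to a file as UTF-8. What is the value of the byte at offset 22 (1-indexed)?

1-indexed offset 22 is 0-indexed offset 21.
U+2E03 → 3-byte form E2 B8 83 at offsets 0–2.
U+0183 → 2-byte form C6 83 at offsets 3–4.
U+120EB → 4-byte form F0 92 83 AB at offsets 5–8.
U+30CA → 3-byte form E3 83 8A at offsets 9–11.
U+10A3 → 3-byte form E1 82 A3 at offsets 12–14.
U+025A → 2-byte form C9 9A at offsets 15–16.
U+9A06 → 3-byte form E9 A8 86 at offsets 17–19.
U+C0E8 → 3-byte form EC 83 A8 at offsets 20–22.
Offset 21 falls in char 8's range; it's byte 2 of EC 83 A8 = 0x83.

0x83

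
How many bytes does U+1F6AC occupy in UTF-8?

U+1F6AC = 0x1F6AC. UTF-8 uses 1 byte below 0x80, 2 below 0x800, 3 below 0x10000, 4 up to 0x10FFFF. 0x1F6AC is in U+10000–U+10FFFF → 4 bytes.

4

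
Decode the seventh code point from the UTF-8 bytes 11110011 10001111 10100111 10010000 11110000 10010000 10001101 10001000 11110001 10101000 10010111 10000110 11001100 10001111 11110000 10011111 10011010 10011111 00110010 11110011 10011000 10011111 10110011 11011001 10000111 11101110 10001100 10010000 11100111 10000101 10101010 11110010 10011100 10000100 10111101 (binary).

Offset 0: leading byte 0xF3 = 11110011 → 4-byte char #1 = F3 8F A7 90.
Offset 4: leading byte 0xF0 = 11110000 → 4-byte char #2 = F0 90 8D 88.
Offset 8: leading byte 0xF1 = 11110001 → 4-byte char #3 = F1 A8 97 86.
Offset 12: leading byte 0xCC = 11001100 → 2-byte char #4 = CC 8F.
Offset 14: leading byte 0xF0 = 11110000 → 4-byte char #5 = F0 9F 9A 9F.
Offset 18: leading byte 0x32 = 00110010 → 1-byte char #6 = 32.
Offset 19: leading byte 0xF3 = 11110011 → 4-byte char #7 = F3 98 9F B3.
Leading byte 0xF3 = 11110011 matches 11110xxx → 4-byte sequence.
Byte 1: 0xF3 = 11110011, payload 011 (3 bits).
Byte 2: 0x98 = 10011000 (10xxxxxx ✓), payload 011000.
Byte 3: 0x9F = 10011111 (10xxxxxx ✓), payload 011111.
Byte 4: 0xB3 = 10110011 (10xxxxxx ✓), payload 110011.
Concatenate: 011011000011111110011 = 0xD87F3 (21 bits → U+D87F3).

U+D87F3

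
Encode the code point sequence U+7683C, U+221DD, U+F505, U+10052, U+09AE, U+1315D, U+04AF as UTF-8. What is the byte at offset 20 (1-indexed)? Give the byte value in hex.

1-indexed offset 20 is 0-indexed offset 19.
U+7683C → 4-byte form F1 B6 A0 BC at offsets 0–3.
U+221DD → 4-byte form F0 A2 87 9D at offsets 4–7.
U+F505 → 3-byte form EF 94 85 at offsets 8–10.
U+10052 → 4-byte form F0 90 81 92 at offsets 11–14.
U+09AE → 3-byte form E0 A6 AE at offsets 15–17.
U+1315D → 4-byte form F0 93 85 9D at offsets 18–21.
Offset 19 falls in char 6's range; it's byte 2 of F0 93 85 9D = 0x93.

0x93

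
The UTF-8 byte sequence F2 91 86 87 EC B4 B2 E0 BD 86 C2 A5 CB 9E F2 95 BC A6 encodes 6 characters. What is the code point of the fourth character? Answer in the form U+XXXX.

Offset 0: leading byte 0xF2 = 11110010 → 4-byte char #1 = F2 91 86 87.
Offset 4: leading byte 0xEC = 11101100 → 3-byte char #2 = EC B4 B2.
Offset 7: leading byte 0xE0 = 11100000 → 3-byte char #3 = E0 BD 86.
Offset 10: leading byte 0xC2 = 11000010 → 2-byte char #4 = C2 A5.
Leading byte 0xC2 = 11000010 matches 110xxxxx → 2-byte sequence.
Byte 1: 0xC2 = 11000010, payload 00010 (5 bits).
Byte 2: 0xA5 = 10100101 (10xxxxxx ✓), payload 100101.
Concatenate: 00010100101 = 0xA5 (11 bits → U+00A5).

U+00A5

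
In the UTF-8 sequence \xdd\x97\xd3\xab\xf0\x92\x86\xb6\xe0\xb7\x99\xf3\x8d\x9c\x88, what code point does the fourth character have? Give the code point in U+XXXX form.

Offset 0: leading byte 0xDD = 11011101 → 2-byte char #1 = DD 97.
Offset 2: leading byte 0xD3 = 11010011 → 2-byte char #2 = D3 AB.
Offset 4: leading byte 0xF0 = 11110000 → 4-byte char #3 = F0 92 86 B6.
Offset 8: leading byte 0xE0 = 11100000 → 3-byte char #4 = E0 B7 99.
Leading byte 0xE0 = 11100000 matches 1110xxxx → 3-byte sequence.
Byte 1: 0xE0 = 11100000, payload 0000 (4 bits).
Byte 2: 0xB7 = 10110111 (10xxxxxx ✓), payload 110111.
Byte 3: 0x99 = 10011001 (10xxxxxx ✓), payload 011001.
Concatenate: 0000110111011001 = 0xDD9 (16 bits → U+0DD9).

U+0DD9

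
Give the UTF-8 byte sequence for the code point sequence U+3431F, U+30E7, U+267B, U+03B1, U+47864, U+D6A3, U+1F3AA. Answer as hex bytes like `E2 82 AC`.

F0 B4 8C 9F E3 83 A7 E2 99 BB CE B1 F1 87 A1 A4 ED 9A A3 F0 9F 8E AA

U+3431F: 4-byte form → F0 B4 8C 9F.
U+30E7: 3-byte form → E3 83 A7.
U+267B: 3-byte form → E2 99 BB.
U+03B1: 2-byte form → CE B1.
U+47864: 4-byte form → F1 87 A1 A4.
U+D6A3: 3-byte form → ED 9A A3.
U+1F3AA: 4-byte form → F0 9F 8E AA.
Concatenated (23 bytes): F0 B4 8C 9F E3 83 A7 E2 99 BB CE B1 F1 87 A1 A4 ED 9A A3 F0 9F 8E AA.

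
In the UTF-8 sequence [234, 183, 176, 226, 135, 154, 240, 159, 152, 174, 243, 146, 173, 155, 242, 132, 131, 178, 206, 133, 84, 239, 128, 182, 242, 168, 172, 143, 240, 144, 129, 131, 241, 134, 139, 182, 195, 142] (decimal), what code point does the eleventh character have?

U+462F6

Offset 0: leading byte 0xEA = 11101010 → 3-byte char #1 = EA B7 B0.
Offset 3: leading byte 0xE2 = 11100010 → 3-byte char #2 = E2 87 9A.
Offset 6: leading byte 0xF0 = 11110000 → 4-byte char #3 = F0 9F 98 AE.
Offset 10: leading byte 0xF3 = 11110011 → 4-byte char #4 = F3 92 AD 9B.
Offset 14: leading byte 0xF2 = 11110010 → 4-byte char #5 = F2 84 83 B2.
Offset 18: leading byte 0xCE = 11001110 → 2-byte char #6 = CE 85.
Offset 20: leading byte 0x54 = 01010100 → 1-byte char #7 = 54.
Offset 21: leading byte 0xEF = 11101111 → 3-byte char #8 = EF 80 B6.
Offset 24: leading byte 0xF2 = 11110010 → 4-byte char #9 = F2 A8 AC 8F.
Offset 28: leading byte 0xF0 = 11110000 → 4-byte char #10 = F0 90 81 83.
Offset 32: leading byte 0xF1 = 11110001 → 4-byte char #11 = F1 86 8B B6.
Leading byte 0xF1 = 11110001 matches 11110xxx → 4-byte sequence.
Byte 1: 0xF1 = 11110001, payload 001 (3 bits).
Byte 2: 0x86 = 10000110 (10xxxxxx ✓), payload 000110.
Byte 3: 0x8B = 10001011 (10xxxxxx ✓), payload 001011.
Byte 4: 0xB6 = 10110110 (10xxxxxx ✓), payload 110110.
Concatenate: 001000110001011110110 = 0x462F6 (21 bits → U+462F6).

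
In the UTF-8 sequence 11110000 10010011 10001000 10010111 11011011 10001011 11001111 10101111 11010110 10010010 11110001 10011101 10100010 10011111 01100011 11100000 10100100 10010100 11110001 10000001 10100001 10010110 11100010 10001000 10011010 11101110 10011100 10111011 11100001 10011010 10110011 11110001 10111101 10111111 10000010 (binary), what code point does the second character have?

Offset 0: leading byte 0xF0 = 11110000 → 4-byte char #1 = F0 93 88 97.
Offset 4: leading byte 0xDB = 11011011 → 2-byte char #2 = DB 8B.
Leading byte 0xDB = 11011011 matches 110xxxxx → 2-byte sequence.
Byte 1: 0xDB = 11011011, payload 11011 (5 bits).
Byte 2: 0x8B = 10001011 (10xxxxxx ✓), payload 001011.
Concatenate: 11011001011 = 0x6CB (11 bits → U+06CB).

U+06CB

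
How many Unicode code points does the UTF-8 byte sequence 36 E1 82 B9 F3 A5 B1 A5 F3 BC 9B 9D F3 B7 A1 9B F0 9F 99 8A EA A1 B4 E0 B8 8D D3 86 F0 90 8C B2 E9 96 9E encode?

Byte at offset 0: 0x36 = 00110110 → 1-byte char (#1). Advance 1.
Byte at offset 1: 0xE1 = 11100001 → 3-byte char (#2). Advance 3.
Byte at offset 4: 0xF3 = 11110011 → 4-byte char (#3). Advance 4.
Byte at offset 8: 0xF3 = 11110011 → 4-byte char (#4). Advance 4.
Byte at offset 12: 0xF3 = 11110011 → 4-byte char (#5). Advance 4.
Byte at offset 16: 0xF0 = 11110000 → 4-byte char (#6). Advance 4.
Byte at offset 20: 0xEA = 11101010 → 3-byte char (#7). Advance 3.
Byte at offset 23: 0xE0 = 11100000 → 3-byte char (#8). Advance 3.
Byte at offset 26: 0xD3 = 11010011 → 2-byte char (#9). Advance 2.
Byte at offset 28: 0xF0 = 11110000 → 4-byte char (#10). Advance 4.
Byte at offset 32: 0xE9 = 11101001 → 3-byte char (#11). Advance 3.
Reached end at offset 35 after 11 code points.

11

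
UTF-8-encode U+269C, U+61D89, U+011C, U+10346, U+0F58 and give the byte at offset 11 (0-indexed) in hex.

U+269C → 3-byte form E2 9A 9C at offsets 0–2.
U+61D89 → 4-byte form F1 A1 B6 89 at offsets 3–6.
U+011C → 2-byte form C4 9C at offsets 7–8.
U+10346 → 4-byte form F0 90 8D 86 at offsets 9–12.
Offset 11 falls in char 4's range; it's byte 3 of F0 90 8D 86 = 0x8D.

0x8D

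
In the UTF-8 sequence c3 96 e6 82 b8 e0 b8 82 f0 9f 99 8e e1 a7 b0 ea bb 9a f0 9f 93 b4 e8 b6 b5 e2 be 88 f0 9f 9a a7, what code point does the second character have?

Offset 0: leading byte 0xC3 = 11000011 → 2-byte char #1 = C3 96.
Offset 2: leading byte 0xE6 = 11100110 → 3-byte char #2 = E6 82 B8.
Leading byte 0xE6 = 11100110 matches 1110xxxx → 3-byte sequence.
Byte 1: 0xE6 = 11100110, payload 0110 (4 bits).
Byte 2: 0x82 = 10000010 (10xxxxxx ✓), payload 000010.
Byte 3: 0xB8 = 10111000 (10xxxxxx ✓), payload 111000.
Concatenate: 0110000010111000 = 0x60B8 (16 bits → U+60B8).

U+60B8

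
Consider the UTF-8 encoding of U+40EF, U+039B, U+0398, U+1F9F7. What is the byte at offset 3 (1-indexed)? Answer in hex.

1-indexed offset 3 is 0-indexed offset 2.
U+40EF → 3-byte form E4 83 AF at offsets 0–2.
Offset 2 falls in char 1's range; it's byte 3 of E4 83 AF = 0xAF.

0xAF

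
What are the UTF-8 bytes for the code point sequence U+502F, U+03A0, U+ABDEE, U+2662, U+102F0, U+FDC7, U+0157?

E5 80 AF CE A0 F2 AB B7 AE E2 99 A2 F0 90 8B B0 EF B7 87 C5 97

U+502F: 3-byte form → E5 80 AF.
U+03A0: 2-byte form → CE A0.
U+ABDEE: 4-byte form → F2 AB B7 AE.
U+2662: 3-byte form → E2 99 A2.
U+102F0: 4-byte form → F0 90 8B B0.
U+FDC7: 3-byte form → EF B7 87.
U+0157: 2-byte form → C5 97.
Concatenated (21 bytes): E5 80 AF CE A0 F2 AB B7 AE E2 99 A2 F0 90 8B B0 EF B7 87 C5 97.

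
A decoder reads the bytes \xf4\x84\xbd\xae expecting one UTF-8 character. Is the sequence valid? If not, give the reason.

Leading byte 0xF4 = 11110100 → 4-byte form.
Continuation bytes 0x84=10000100, 0xBD=10111101, 0xAE=10101110 all match 10xxxxxx.
Decoded value 0x104F6E is ≥ 0x10000 (shortest form) and not a surrogate.

valid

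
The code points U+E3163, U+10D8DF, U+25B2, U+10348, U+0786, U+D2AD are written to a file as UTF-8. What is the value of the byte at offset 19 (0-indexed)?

U+E3163 → 4-byte form F3 A3 85 A3 at offsets 0–3.
U+10D8DF → 4-byte form F4 8D A3 9F at offsets 4–7.
U+25B2 → 3-byte form E2 96 B2 at offsets 8–10.
U+10348 → 4-byte form F0 90 8D 88 at offsets 11–14.
U+0786 → 2-byte form DE 86 at offsets 15–16.
U+D2AD → 3-byte form ED 8A AD at offsets 17–19.
Offset 19 falls in char 6's range; it's byte 3 of ED 8A AD = 0xAD.

0xAD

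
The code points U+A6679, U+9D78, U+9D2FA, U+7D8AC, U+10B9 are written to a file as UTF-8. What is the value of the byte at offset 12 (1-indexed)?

1-indexed offset 12 is 0-indexed offset 11.
U+A6679 → 4-byte form F2 A6 99 B9 at offsets 0–3.
U+9D78 → 3-byte form E9 B5 B8 at offsets 4–6.
U+9D2FA → 4-byte form F2 9D 8B BA at offsets 7–10.
U+7D8AC → 4-byte form F1 BD A2 AC at offsets 11–14.
Offset 11 falls in char 4's range; it's byte 1 of F1 BD A2 AC = 0xF1.

0xF1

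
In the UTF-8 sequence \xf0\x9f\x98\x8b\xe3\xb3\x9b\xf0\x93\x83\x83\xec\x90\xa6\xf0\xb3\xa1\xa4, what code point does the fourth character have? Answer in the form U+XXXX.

Offset 0: leading byte 0xF0 = 11110000 → 4-byte char #1 = F0 9F 98 8B.
Offset 4: leading byte 0xE3 = 11100011 → 3-byte char #2 = E3 B3 9B.
Offset 7: leading byte 0xF0 = 11110000 → 4-byte char #3 = F0 93 83 83.
Offset 11: leading byte 0xEC = 11101100 → 3-byte char #4 = EC 90 A6.
Leading byte 0xEC = 11101100 matches 1110xxxx → 3-byte sequence.
Byte 1: 0xEC = 11101100, payload 1100 (4 bits).
Byte 2: 0x90 = 10010000 (10xxxxxx ✓), payload 010000.
Byte 3: 0xA6 = 10100110 (10xxxxxx ✓), payload 100110.
Concatenate: 1100010000100110 = 0xC426 (16 bits → U+C426).

U+C426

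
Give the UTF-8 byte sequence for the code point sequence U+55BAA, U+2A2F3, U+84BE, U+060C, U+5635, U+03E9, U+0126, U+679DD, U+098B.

U+55BAA: 4-byte form → F1 95 AE AA.
U+2A2F3: 4-byte form → F0 AA 8B B3.
U+84BE: 3-byte form → E8 92 BE.
U+060C: 2-byte form → D8 8C.
U+5635: 3-byte form → E5 98 B5.
U+03E9: 2-byte form → CF A9.
U+0126: 2-byte form → C4 A6.
U+679DD: 4-byte form → F1 A7 A7 9D.
U+098B: 3-byte form → E0 A6 8B.
Concatenated (27 bytes): F1 95 AE AA F0 AA 8B B3 E8 92 BE D8 8C E5 98 B5 CF A9 C4 A6 F1 A7 A7 9D E0 A6 8B.

F1 95 AE AA F0 AA 8B B3 E8 92 BE D8 8C E5 98 B5 CF A9 C4 A6 F1 A7 A7 9D E0 A6 8B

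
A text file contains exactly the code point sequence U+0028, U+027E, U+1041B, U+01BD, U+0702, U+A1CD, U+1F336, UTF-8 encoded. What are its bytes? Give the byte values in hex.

U+0028: 1-byte form → 28.
U+027E: 2-byte form → C9 BE.
U+1041B: 4-byte form → F0 90 90 9B.
U+01BD: 2-byte form → C6 BD.
U+0702: 2-byte form → DC 82.
U+A1CD: 3-byte form → EA 87 8D.
U+1F336: 4-byte form → F0 9F 8C B6.
Concatenated (18 bytes): 28 C9 BE F0 90 90 9B C6 BD DC 82 EA 87 8D F0 9F 8C B6.

28 C9 BE F0 90 90 9B C6 BD DC 82 EA 87 8D F0 9F 8C B6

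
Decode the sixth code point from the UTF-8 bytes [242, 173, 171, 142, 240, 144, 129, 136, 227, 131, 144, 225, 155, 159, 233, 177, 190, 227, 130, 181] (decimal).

Offset 0: leading byte 0xF2 = 11110010 → 4-byte char #1 = F2 AD AB 8E.
Offset 4: leading byte 0xF0 = 11110000 → 4-byte char #2 = F0 90 81 88.
Offset 8: leading byte 0xE3 = 11100011 → 3-byte char #3 = E3 83 90.
Offset 11: leading byte 0xE1 = 11100001 → 3-byte char #4 = E1 9B 9F.
Offset 14: leading byte 0xE9 = 11101001 → 3-byte char #5 = E9 B1 BE.
Offset 17: leading byte 0xE3 = 11100011 → 3-byte char #6 = E3 82 B5.
Leading byte 0xE3 = 11100011 matches 1110xxxx → 3-byte sequence.
Byte 1: 0xE3 = 11100011, payload 0011 (4 bits).
Byte 2: 0x82 = 10000010 (10xxxxxx ✓), payload 000010.
Byte 3: 0xB5 = 10110101 (10xxxxxx ✓), payload 110101.
Concatenate: 0011000010110101 = 0x30B5 (16 bits → U+30B5).

U+30B5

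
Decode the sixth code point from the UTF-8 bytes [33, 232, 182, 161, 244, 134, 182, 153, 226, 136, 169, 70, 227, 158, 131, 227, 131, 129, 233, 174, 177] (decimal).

Offset 0: leading byte 0x21 = 00100001 → 1-byte char #1 = 21.
Offset 1: leading byte 0xE8 = 11101000 → 3-byte char #2 = E8 B6 A1.
Offset 4: leading byte 0xF4 = 11110100 → 4-byte char #3 = F4 86 B6 99.
Offset 8: leading byte 0xE2 = 11100010 → 3-byte char #4 = E2 88 A9.
Offset 11: leading byte 0x46 = 01000110 → 1-byte char #5 = 46.
Offset 12: leading byte 0xE3 = 11100011 → 3-byte char #6 = E3 9E 83.
Leading byte 0xE3 = 11100011 matches 1110xxxx → 3-byte sequence.
Byte 1: 0xE3 = 11100011, payload 0011 (4 bits).
Byte 2: 0x9E = 10011110 (10xxxxxx ✓), payload 011110.
Byte 3: 0x83 = 10000011 (10xxxxxx ✓), payload 000011.
Concatenate: 0011011110000011 = 0x3783 (16 bits → U+3783).

U+3783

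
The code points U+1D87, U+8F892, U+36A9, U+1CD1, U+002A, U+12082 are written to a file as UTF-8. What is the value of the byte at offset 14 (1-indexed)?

0x2A

1-indexed offset 14 is 0-indexed offset 13.
U+1D87 → 3-byte form E1 B6 87 at offsets 0–2.
U+8F892 → 4-byte form F2 8F A2 92 at offsets 3–6.
U+36A9 → 3-byte form E3 9A A9 at offsets 7–9.
U+1CD1 → 3-byte form E1 B3 91 at offsets 10–12.
U+002A → 1-byte form 2A at offsets 13–13.
Offset 13 falls in char 5's range; it's byte 1 of 2A = 0x2A.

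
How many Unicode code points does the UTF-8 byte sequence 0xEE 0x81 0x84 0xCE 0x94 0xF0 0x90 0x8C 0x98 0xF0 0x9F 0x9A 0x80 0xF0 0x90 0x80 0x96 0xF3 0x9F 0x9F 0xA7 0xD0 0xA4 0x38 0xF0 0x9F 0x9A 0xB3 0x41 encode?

10

Byte at offset 0: 0xEE = 11101110 → 3-byte char (#1). Advance 3.
Byte at offset 3: 0xCE = 11001110 → 2-byte char (#2). Advance 2.
Byte at offset 5: 0xF0 = 11110000 → 4-byte char (#3). Advance 4.
Byte at offset 9: 0xF0 = 11110000 → 4-byte char (#4). Advance 4.
Byte at offset 13: 0xF0 = 11110000 → 4-byte char (#5). Advance 4.
Byte at offset 17: 0xF3 = 11110011 → 4-byte char (#6). Advance 4.
Byte at offset 21: 0xD0 = 11010000 → 2-byte char (#7). Advance 2.
Byte at offset 23: 0x38 = 00111000 → 1-byte char (#8). Advance 1.
Byte at offset 24: 0xF0 = 11110000 → 4-byte char (#9). Advance 4.
Byte at offset 28: 0x41 = 01000001 → 1-byte char (#10). Advance 1.
Reached end at offset 29 after 10 code points.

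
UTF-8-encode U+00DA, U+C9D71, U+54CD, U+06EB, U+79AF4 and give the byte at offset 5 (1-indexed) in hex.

1-indexed offset 5 is 0-indexed offset 4.
U+00DA → 2-byte form C3 9A at offsets 0–1.
U+C9D71 → 4-byte form F3 89 B5 B1 at offsets 2–5.
Offset 4 falls in char 2's range; it's byte 3 of F3 89 B5 B1 = 0xB5.

0xB5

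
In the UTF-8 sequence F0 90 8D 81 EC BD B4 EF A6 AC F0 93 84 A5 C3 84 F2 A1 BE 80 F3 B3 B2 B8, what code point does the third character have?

U+F9AC

Offset 0: leading byte 0xF0 = 11110000 → 4-byte char #1 = F0 90 8D 81.
Offset 4: leading byte 0xEC = 11101100 → 3-byte char #2 = EC BD B4.
Offset 7: leading byte 0xEF = 11101111 → 3-byte char #3 = EF A6 AC.
Leading byte 0xEF = 11101111 matches 1110xxxx → 3-byte sequence.
Byte 1: 0xEF = 11101111, payload 1111 (4 bits).
Byte 2: 0xA6 = 10100110 (10xxxxxx ✓), payload 100110.
Byte 3: 0xAC = 10101100 (10xxxxxx ✓), payload 101100.
Concatenate: 1111100110101100 = 0xF9AC (16 bits → U+F9AC).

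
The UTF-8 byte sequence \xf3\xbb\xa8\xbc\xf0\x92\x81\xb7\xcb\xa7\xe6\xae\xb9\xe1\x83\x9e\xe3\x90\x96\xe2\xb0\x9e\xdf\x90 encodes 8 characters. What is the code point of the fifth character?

Offset 0: leading byte 0xF3 = 11110011 → 4-byte char #1 = F3 BB A8 BC.
Offset 4: leading byte 0xF0 = 11110000 → 4-byte char #2 = F0 92 81 B7.
Offset 8: leading byte 0xCB = 11001011 → 2-byte char #3 = CB A7.
Offset 10: leading byte 0xE6 = 11100110 → 3-byte char #4 = E6 AE B9.
Offset 13: leading byte 0xE1 = 11100001 → 3-byte char #5 = E1 83 9E.
Leading byte 0xE1 = 11100001 matches 1110xxxx → 3-byte sequence.
Byte 1: 0xE1 = 11100001, payload 0001 (4 bits).
Byte 2: 0x83 = 10000011 (10xxxxxx ✓), payload 000011.
Byte 3: 0x9E = 10011110 (10xxxxxx ✓), payload 011110.
Concatenate: 0001000011011110 = 0x10DE (16 bits → U+10DE).

U+10DE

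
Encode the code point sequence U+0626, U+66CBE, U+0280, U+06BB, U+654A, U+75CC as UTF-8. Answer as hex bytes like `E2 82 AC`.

U+0626: 2-byte form → D8 A6.
U+66CBE: 4-byte form → F1 A6 B2 BE.
U+0280: 2-byte form → CA 80.
U+06BB: 2-byte form → DA BB.
U+654A: 3-byte form → E6 95 8A.
U+75CC: 3-byte form → E7 97 8C.
Concatenated (16 bytes): D8 A6 F1 A6 B2 BE CA 80 DA BB E6 95 8A E7 97 8C.

D8 A6 F1 A6 B2 BE CA 80 DA BB E6 95 8A E7 97 8C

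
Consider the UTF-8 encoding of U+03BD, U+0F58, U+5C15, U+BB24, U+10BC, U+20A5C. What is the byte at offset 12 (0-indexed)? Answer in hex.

U+03BD → 2-byte form CE BD at offsets 0–1.
U+0F58 → 3-byte form E0 BD 98 at offsets 2–4.
U+5C15 → 3-byte form E5 B0 95 at offsets 5–7.
U+BB24 → 3-byte form EB AC A4 at offsets 8–10.
U+10BC → 3-byte form E1 82 BC at offsets 11–13.
Offset 12 falls in char 5's range; it's byte 2 of E1 82 BC = 0x82.

0x82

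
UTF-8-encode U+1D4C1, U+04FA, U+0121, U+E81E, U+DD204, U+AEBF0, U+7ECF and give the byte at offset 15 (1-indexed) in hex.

0x84

1-indexed offset 15 is 0-indexed offset 14.
U+1D4C1 → 4-byte form F0 9D 93 81 at offsets 0–3.
U+04FA → 2-byte form D3 BA at offsets 4–5.
U+0121 → 2-byte form C4 A1 at offsets 6–7.
U+E81E → 3-byte form EE A0 9E at offsets 8–10.
U+DD204 → 4-byte form F3 9D 88 84 at offsets 11–14.
Offset 14 falls in char 5's range; it's byte 4 of F3 9D 88 84 = 0x84.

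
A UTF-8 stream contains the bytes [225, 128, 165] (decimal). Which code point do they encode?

Leading byte 0xE1 = 11100001 matches 1110xxxx → 3-byte sequence.
Byte 1: 0xE1 = 11100001, payload 0001 (4 bits).
Byte 2: 0x80 = 10000000 (10xxxxxx ✓), payload 000000.
Byte 3: 0xA5 = 10100101 (10xxxxxx ✓), payload 100101.
Concatenate: 0001000000100101 = 0x1025 (16 bits → U+1025).

U+1025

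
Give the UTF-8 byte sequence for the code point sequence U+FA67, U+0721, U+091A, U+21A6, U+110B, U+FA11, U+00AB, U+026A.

EF A9 A7 DC A1 E0 A4 9A E2 86 A6 E1 84 8B EF A8 91 C2 AB C9 AA

U+FA67: 3-byte form → EF A9 A7.
U+0721: 2-byte form → DC A1.
U+091A: 3-byte form → E0 A4 9A.
U+21A6: 3-byte form → E2 86 A6.
U+110B: 3-byte form → E1 84 8B.
U+FA11: 3-byte form → EF A8 91.
U+00AB: 2-byte form → C2 AB.
U+026A: 2-byte form → C9 AA.
Concatenated (21 bytes): EF A9 A7 DC A1 E0 A4 9A E2 86 A6 E1 84 8B EF A8 91 C2 AB C9 AA.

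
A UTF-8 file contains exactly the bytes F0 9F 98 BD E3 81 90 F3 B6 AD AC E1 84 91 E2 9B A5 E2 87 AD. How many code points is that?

6

Byte at offset 0: 0xF0 = 11110000 → 4-byte char (#1). Advance 4.
Byte at offset 4: 0xE3 = 11100011 → 3-byte char (#2). Advance 3.
Byte at offset 7: 0xF3 = 11110011 → 4-byte char (#3). Advance 4.
Byte at offset 11: 0xE1 = 11100001 → 3-byte char (#4). Advance 3.
Byte at offset 14: 0xE2 = 11100010 → 3-byte char (#5). Advance 3.
Byte at offset 17: 0xE2 = 11100010 → 3-byte char (#6). Advance 3.
Reached end at offset 20 after 6 code points.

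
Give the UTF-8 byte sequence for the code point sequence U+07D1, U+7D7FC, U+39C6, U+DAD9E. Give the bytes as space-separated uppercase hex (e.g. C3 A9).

DF 91 F1 BD 9F BC E3 A7 86 F3 9A B6 9E

U+07D1: 2-byte form → DF 91.
U+7D7FC: 4-byte form → F1 BD 9F BC.
U+39C6: 3-byte form → E3 A7 86.
U+DAD9E: 4-byte form → F3 9A B6 9E.
Concatenated (13 bytes): DF 91 F1 BD 9F BC E3 A7 86 F3 9A B6 9E.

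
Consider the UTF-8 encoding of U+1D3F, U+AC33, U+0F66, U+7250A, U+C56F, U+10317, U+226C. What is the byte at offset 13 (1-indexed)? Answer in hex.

0x8A

1-indexed offset 13 is 0-indexed offset 12.
U+1D3F → 3-byte form E1 B4 BF at offsets 0–2.
U+AC33 → 3-byte form EA B0 B3 at offsets 3–5.
U+0F66 → 3-byte form E0 BD A6 at offsets 6–8.
U+7250A → 4-byte form F1 B2 94 8A at offsets 9–12.
Offset 12 falls in char 4's range; it's byte 4 of F1 B2 94 8A = 0x8A.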